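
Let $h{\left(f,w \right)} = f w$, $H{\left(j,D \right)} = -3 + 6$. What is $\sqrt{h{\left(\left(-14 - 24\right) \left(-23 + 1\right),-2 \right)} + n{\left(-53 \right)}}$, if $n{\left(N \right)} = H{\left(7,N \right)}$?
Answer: $i \sqrt{1669} \approx 40.853 i$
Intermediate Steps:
$H{\left(j,D \right)} = 3$
$n{\left(N \right)} = 3$
$\sqrt{h{\left(\left(-14 - 24\right) \left(-23 + 1\right),-2 \right)} + n{\left(-53 \right)}} = \sqrt{\left(-14 - 24\right) \left(-23 + 1\right) \left(-2\right) + 3} = \sqrt{\left(-38\right) \left(-22\right) \left(-2\right) + 3} = \sqrt{836 \left(-2\right) + 3} = \sqrt{-1672 + 3} = \sqrt{-1669} = i \sqrt{1669}$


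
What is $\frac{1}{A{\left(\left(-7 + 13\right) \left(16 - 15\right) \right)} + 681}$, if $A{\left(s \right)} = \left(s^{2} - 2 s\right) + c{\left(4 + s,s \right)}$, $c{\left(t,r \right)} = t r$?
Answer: $\frac{1}{765} \approx 0.0013072$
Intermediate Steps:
$c{\left(t,r \right)} = r t$
$A{\left(s \right)} = s^{2} - 2 s + s \left(4 + s\right)$ ($A{\left(s \right)} = \left(s^{2} - 2 s\right) + s \left(4 + s\right) = s^{2} - 2 s + s \left(4 + s\right)$)
$\frac{1}{A{\left(\left(-7 + 13\right) \left(16 - 15\right) \right)} + 681} = \frac{1}{2 \left(-7 + 13\right) \left(16 - 15\right) \left(1 + \left(-7 + 13\right) \left(16 - 15\right)\right) + 681} = \frac{1}{2 \cdot 6 \cdot 1 \left(1 + 6 \cdot 1\right) + 681} = \frac{1}{2 \cdot 6 \left(1 + 6\right) + 681} = \frac{1}{2 \cdot 6 \cdot 7 + 681} = \frac{1}{84 + 681} = \frac{1}{765}$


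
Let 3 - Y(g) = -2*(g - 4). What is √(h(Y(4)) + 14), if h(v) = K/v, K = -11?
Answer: √93/3 ≈ 3.2146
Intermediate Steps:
Y(g) = -5 + 2*g (Y(g) = 3 - (-2)*(g - 4) = 3 - (-2)*(-4 + g) = 3 - (8 - 2*g) = 3 + (-8 + 2*g) = -5 + 2*g)
h(v) = -11/v
√(h(Y(4)) + 14) = √(-11/(-5 + 2*4) + 14) = √(-11/(-5 + 8) + 14) = √(-11/3 + 14) = √(31/3) = √93/3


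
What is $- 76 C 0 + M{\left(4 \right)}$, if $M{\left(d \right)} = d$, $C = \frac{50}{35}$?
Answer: $4$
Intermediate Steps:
$C = \frac{10}{7}$ ($C = 50 \cdot \frac{1}{35} = \frac{10}{7} \approx 1.4286$)
$- 76 C 0 + M{\left(4 \right)} = - 76 \cdot \frac{10}{7} \cdot 0 + 4 = \left(-76\right) 0 + 4 = 0 + 4 = 4$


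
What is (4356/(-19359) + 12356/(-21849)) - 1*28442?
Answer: -445577162210/15665733 ≈ -28443.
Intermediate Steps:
(4356/(-19359) + 12356/(-21849)) - 1*28442 = (4356*(-1/19359) + 12356*(-1/21849)) - 28442 = (-484/2151 - 12356/21849) - 28442 = -12384224/15665733 - 28442 = -445577162210/15665733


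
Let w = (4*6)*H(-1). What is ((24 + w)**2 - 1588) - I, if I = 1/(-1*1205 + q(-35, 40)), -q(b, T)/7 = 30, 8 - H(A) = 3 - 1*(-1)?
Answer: 18128981/1415 ≈ 12812.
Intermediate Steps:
H(A) = 4 (H(A) = 8 - (3 - 1*(-1)) = 8 - (3 + 1) = 8 - 1*4 = 8 - 4 = 4)
q(b, T) = -210 (q(b, T) = -7*30 = -210)
w = 96 (w = (4*6)*4 = 24*4 = 96)
I = -1/1415 (I = 1/(-1*1205 - 210) = 1/(-1205 - 210) = 1/(-1415) = -1/1415 ≈ -0.00070671)
((24 + w)**2 - 1588) - I = ((24 + 96)**2 - 1588) - 1*(-1/1415) = (120**2 - 1588) + 1/1415 = (14400 - 1588) + 1/1415 = 12812 + 1/1415 = 18128981/1415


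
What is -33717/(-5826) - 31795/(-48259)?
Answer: 604128791/93718978 ≈ 6.4462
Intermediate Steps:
-33717/(-5826) - 31795/(-48259) = -33717*(-1/5826) - 31795*(-1/48259) = 11239/1942 + 31795/48259 = 604128791/93718978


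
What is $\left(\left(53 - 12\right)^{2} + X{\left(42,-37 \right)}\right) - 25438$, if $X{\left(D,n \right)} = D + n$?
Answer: $-23752$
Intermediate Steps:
$\left(\left(53 - 12\right)^{2} + X{\left(42,-37 \right)}\right) - 25438 = \left(\left(53 - 12\right)^{2} + \left(42 - 37\right)\right) - 25438 = \left(\left(53 - 12\right)^{2} + 5\right) - 25438 = \left(41^{2} + 5\right) - 25438 = \left(1681 + 5\right) - 25438 = 1686 - 25438 = -23752$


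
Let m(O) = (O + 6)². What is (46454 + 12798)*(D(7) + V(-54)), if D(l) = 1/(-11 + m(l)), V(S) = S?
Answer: -252739406/79 ≈ -3.1992e+6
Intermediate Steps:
m(O) = (6 + O)²
D(l) = 1/(-11 + (6 + l)²)
(46454 + 12798)*(D(7) + V(-54)) = (46454 + 12798)*(1/(-11 + (6 + 7)²) - 54) = 59252*(1/(-11 + 13²) - 54) = 59252*(1/(-11 + 169) - 54) = 59252*(1/158 - 54) = 59252*(-8531/158) = -252739406/79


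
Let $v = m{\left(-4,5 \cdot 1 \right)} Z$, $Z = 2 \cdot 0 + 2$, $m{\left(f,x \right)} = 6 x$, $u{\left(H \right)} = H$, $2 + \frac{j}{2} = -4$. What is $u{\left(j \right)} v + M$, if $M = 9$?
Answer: $-711$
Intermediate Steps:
$j = -12$ ($j = -4 + 2 \left(-4\right) = -4 - 8 = -12$)
$Z = 2$ ($Z = 0 + 2 = 2$)
$v = 60$ ($v = 6 \cdot 5 \cdot 1 \cdot 2 = 6 \cdot 5 \cdot 2 = 30 \cdot 2 = 60$)
$u{\left(j \right)} v + M = \left(-12\right) 60 + 9 = -720 + 9 = -711$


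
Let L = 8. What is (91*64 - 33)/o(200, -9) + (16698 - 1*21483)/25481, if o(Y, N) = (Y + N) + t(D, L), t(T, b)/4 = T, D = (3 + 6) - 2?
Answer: 146512556/5580339 ≈ 26.255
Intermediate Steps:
D = 7 (D = 9 - 2 = 7)
t(T, b) = 4*T
o(Y, N) = 28 + N + Y (o(Y, N) = (Y + N) + 4*7 = (N + Y) + 28 = 28 + N + Y)
(91*64 - 33)/o(200, -9) + (16698 - 1*21483)/25481 = (91*64 - 33)/(28 - 9 + 200) + (16698 - 1*21483)/25481 = (5824 - 33)/219 + (16698 - 21483)*(1/25481) = 5791*(1/219) - 4785*1/25481 = 5791/219 - 4785/25481 = 146512556/5580339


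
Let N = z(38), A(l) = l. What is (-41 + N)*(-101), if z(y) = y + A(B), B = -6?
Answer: 909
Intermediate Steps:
z(y) = -6 + y (z(y) = y - 6 = -6 + y)
N = 32 (N = -6 + 38 = 32)
(-41 + N)*(-101) = (-41 + 32)*(-101) = -9*(-101) = 909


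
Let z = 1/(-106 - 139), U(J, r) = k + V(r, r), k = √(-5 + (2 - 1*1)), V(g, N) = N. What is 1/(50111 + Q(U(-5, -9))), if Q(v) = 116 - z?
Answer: 245/12305616 ≈ 1.9910e-5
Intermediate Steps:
k = 2*I (k = √(-5 + (2 - 1)) = √(-5 + 1) = √(-4) = 2*I ≈ 2.0*I)
U(J, r) = r + 2*I (U(J, r) = 2*I + r = r + 2*I)
z = -1/245 (z = 1/(-245) = -1/245 ≈ -0.0040816)
Q(v) = 28421/245 (Q(v) = 116 - 1*(-1/245) = 116 + 1/245 = 28421/245)
1/(50111 + Q(U(-5, -9))) = 1/(50111 + 28421/245) = 1/(12305616/245) = 245/12305616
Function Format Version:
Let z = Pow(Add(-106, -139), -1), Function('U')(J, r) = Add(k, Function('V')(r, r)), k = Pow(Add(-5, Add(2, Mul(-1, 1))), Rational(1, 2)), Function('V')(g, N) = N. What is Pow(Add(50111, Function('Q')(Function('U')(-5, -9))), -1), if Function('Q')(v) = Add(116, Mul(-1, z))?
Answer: Rational(245, 12305616) ≈ 1.9910e-5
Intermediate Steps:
k = Mul(2, I) (k = Pow(Add(-5, Add(2, -1)), Rational(1, 2)) = Pow(Add(-5, 1), Rational(1, 2)) = Pow(-4, Rational(1, 2)) = Mul(2, I) ≈ Mul(2.0000, I))
Function('U')(J, r) = Add(r, Mul(2, I)) (Function('U')(J, r) = Add(Mul(2, I), r) = Add(r, Mul(2, I)))
z = Rational(-1, 245) (z = Pow(-245, -1) = Rational(-1, 245) ≈ -0.0040816)
Function('Q')(v) = Rational(28421, 245) (Function('Q')(v) = Add(116, Mul(-1, Rational(-1, 245))) = Add(116, Rational(1, 245)) = Rational(28421, 245))
Pow(Add(50111, Function('Q')(Function('U')(-5, -9))), -1) = Pow(Add(50111, Rational(28421, 245)), -1) = Pow(Rational(12305616, 245), -1) = Rational(245, 12305616)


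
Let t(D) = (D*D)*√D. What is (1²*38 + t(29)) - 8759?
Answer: -8721 + 841*√29 ≈ -4192.1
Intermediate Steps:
t(D) = D^(5/2) (t(D) = D²*√D = D^(5/2))
(1²*38 + t(29)) - 8759 = (1²*38 + 29^(5/2)) - 8759 = (1*38 + 841*√29) - 8759 = (38 + 841*√29) - 8759 = -8721 + 841*√29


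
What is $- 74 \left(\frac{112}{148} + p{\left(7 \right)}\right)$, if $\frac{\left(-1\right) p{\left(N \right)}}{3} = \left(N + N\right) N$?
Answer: $21700$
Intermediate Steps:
$p{\left(N \right)} = - 6 N^{2}$ ($p{\left(N \right)} = - 3 \left(N + N\right) N = - 3 \cdot 2 N N = - 3 \cdot 2 N^{2} = - 6 N^{2}$)
$- 74 \left(\frac{112}{148} + p{\left(7 \right)}\right) = - 74 \left(\frac{112}{148} - 6 \cdot 7^{2}\right) = - 74 \left(112 \cdot \frac{1}{148} - 294\right) = - 74 \left(\frac{28}{37} - 294\right) = \left(-74\right) \left(- \frac{10850}{37}\right) = 21700$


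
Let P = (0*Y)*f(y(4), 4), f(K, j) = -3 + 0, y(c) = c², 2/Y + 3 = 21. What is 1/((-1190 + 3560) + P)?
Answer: 1/2370 ≈ 0.00042194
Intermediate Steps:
Y = ⅑ (Y = 2/(-3 + 21) = 2/18 = 2*(1/18) = ⅑ ≈ 0.11111)
f(K, j) = -3
P = 0 (P = (0*(⅑))*(-3) = 0*(-3) = 0)
1/((-1190 + 3560) + P) = 1/((-1190 + 3560) + 0) = 1/(2370 + 0) = 1/2370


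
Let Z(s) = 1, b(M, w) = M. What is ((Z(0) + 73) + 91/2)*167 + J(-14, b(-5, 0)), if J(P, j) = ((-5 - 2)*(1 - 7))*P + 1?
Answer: 38739/2 ≈ 19370.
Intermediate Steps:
J(P, j) = 1 + 42*P (J(P, j) = (-7*(-6))*P + 1 = 42*P + 1 = 1 + 42*P)
((Z(0) + 73) + 91/2)*167 + J(-14, b(-5, 0)) = ((1 + 73) + 91/2)*167 + (1 + 42*(-14)) = (74 + 91*(½))*167 + (1 - 588) = (74 + 91/2)*167 - 587 = (239/2)*167 - 587 = 39913/2 - 587 = 38739/2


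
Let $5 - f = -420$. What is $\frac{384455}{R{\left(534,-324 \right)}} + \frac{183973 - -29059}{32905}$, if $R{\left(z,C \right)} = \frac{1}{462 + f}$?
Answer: $\frac{11220986417457}{32905} \approx 3.4101 \cdot 10^{8}$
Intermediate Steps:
$f = 425$ ($f = 5 - -420 = 5 + 420 = 425$)
$R{\left(z,C \right)} = \frac{1}{887}$ ($R{\left(z,C \right)} = \frac{1}{462 + 425} = \frac{1}{887}$)
$\frac{384455}{R{\left(534,-324 \right)}} + \frac{183973 - -29059}{32905} = 384455 \frac{1}{\frac{1}{887}} + \frac{183973 - -29059}{32905} = 384455 \cdot 887 + \left(183973 + 29059\right) \frac{1}{32905} = 341011585 + 213032 \cdot \frac{1}{32905} = 341011585 + \frac{213032}{32905} = \frac{11220986417457}{32905}$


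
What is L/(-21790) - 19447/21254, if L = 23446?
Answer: -461035707/231562330 ≈ -1.9910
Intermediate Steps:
L/(-21790) - 19447/21254 = 23446/(-21790) - 19447/21254 = 23446*(-1/21790) - 19447*1/21254 = -11723/10895 - 19447/21254 = -461035707/231562330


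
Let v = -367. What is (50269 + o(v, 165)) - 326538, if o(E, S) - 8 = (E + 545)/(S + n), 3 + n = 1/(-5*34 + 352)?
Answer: -8145523189/29485 ≈ -2.7626e+5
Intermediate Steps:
n = -545/182 (n = -3 + 1/(-5*34 + 352) = -3 + 1/(-170 + 352) = -3 + 1/182 = -545/182 ≈ -2.9945)
o(E, S) = 8 + (545 + E)/(-545/182 + S) (o(E, S) = 8 + (E + 545)/(S - 545/182) = 8 + (545 + E)/(-545/182 + S))
(50269 + o(v, 165)) - 326538 = (50269 + 2*(47415 + 91*(-367) + 728*165)/(-545 + 182*165)) - 326538 = (50269 + 2*(47415 - 33397 + 120120)/(-545 + 30030)) - 326538 = (50269 + 2*134138/29485) - 326538 = (50269 + 2*(1/29485)*134138) - 326538 = (50269 + 268276/29485) - 326538 = 1482449741/29485 - 326538 = -8145523189/29485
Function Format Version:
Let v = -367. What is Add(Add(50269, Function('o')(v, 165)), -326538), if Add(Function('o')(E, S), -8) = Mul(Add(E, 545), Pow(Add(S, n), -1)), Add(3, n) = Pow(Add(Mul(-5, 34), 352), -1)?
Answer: Rational(-8145523189, 29485) ≈ -2.7626e+5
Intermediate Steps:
n = Rational(-545, 182) (n = Add(-3, Pow(Add(Mul(-5, 34), 352), -1)) = Add(-3, Pow(Add(-170, 352), -1)) = Add(-3, Pow(182, -1)) = Add(-3, Rational(1, 182)) = Rational(-545, 182) ≈ -2.9945)
Function('o')(E, S) = Add(8, Mul(Pow(Add(Rational(-545, 182), S), -1), Add(545, E))) (Function('o')(E, S) = Add(8, Mul(Add(E, 545), Pow(Add(S, Rational(-545, 182)), -1))) = Add(8, Mul(Add(545, E), Pow(Add(Rational(-545, 182), S), -1))) = Add(8, Mul(Pow(Add(Rational(-545, 182), S), -1), Add(545, E))))
Add(Add(50269, Function('o')(v, 165)), -326538) = Add(Add(50269, Mul(2, Pow(Add(-545, Mul(182, 165)), -1), Add(47415, Mul(91, -367), Mul(728, 165)))), -326538) = Add(Add(50269, Mul(2, Pow(Add(-545, 30030), -1), Add(47415, -33397, 120120))), -326538) = Add(Add(50269, Mul(2, Pow(29485, -1), 134138)), -326538) = Add(Add(50269, Mul(2, Rational(1, 29485), 134138)), -326538) = Add(Add(50269, Rational(268276, 29485)), -326538) = Add(Rational(1482449741, 29485), -326538) = Rational(-8145523189, 29485)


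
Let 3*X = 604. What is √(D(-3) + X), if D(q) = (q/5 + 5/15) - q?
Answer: √45915/15 ≈ 14.285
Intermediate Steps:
X = 604/3 (X = (⅓)*604 = 604/3 ≈ 201.33)
D(q) = ⅓ - 4*q/5 (D(q) = (q*(⅕) + 5*(1/15)) - q = (q/5 + ⅓) - q = (⅓ + q/5) - q = ⅓ - 4*q/5)
√(D(-3) + X) = √((⅓ - ⅘*(-3)) + 604/3) = √((⅓ + 12/5) + 604/3) = √(41/15 + 604/3) = √(3061/15) = √45915/15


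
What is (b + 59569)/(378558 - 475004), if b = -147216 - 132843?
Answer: 110245/48223 ≈ 2.2861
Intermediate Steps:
b = -280059
(b + 59569)/(378558 - 475004) = (-280059 + 59569)/(378558 - 475004) = -220490/(-96446) = -220490*(-1/96446) = 110245/48223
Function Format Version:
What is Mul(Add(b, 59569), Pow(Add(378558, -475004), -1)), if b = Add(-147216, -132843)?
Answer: Rational(110245, 48223) ≈ 2.2861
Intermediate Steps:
b = -280059
Mul(Add(b, 59569), Pow(Add(378558, -475004), -1)) = Mul(Add(-280059, 59569), Pow(Add(378558, -475004), -1)) = Mul(-220490, Pow(-96446, -1)) = Mul(-220490, Rational(-1, 96446)) = Rational(110245, 48223)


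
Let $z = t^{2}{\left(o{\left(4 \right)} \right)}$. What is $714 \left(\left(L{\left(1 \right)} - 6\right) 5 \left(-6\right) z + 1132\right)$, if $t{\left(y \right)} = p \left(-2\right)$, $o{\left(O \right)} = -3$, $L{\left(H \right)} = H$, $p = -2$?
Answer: $2521848$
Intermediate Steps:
$t{\left(y \right)} = 4$ ($t{\left(y \right)} = \left(-2\right) \left(-2\right) = 4$)
$z = 16$ ($z = 4^{2} = 16$)
$714 \left(\left(L{\left(1 \right)} - 6\right) 5 \left(-6\right) z + 1132\right) = 714 \left(\left(1 - 6\right) 5 \left(-6\right) 16 + 1132\right) = 714 \left(\left(1 - 6\right) \left(-30\right) 16 + 1132\right) = 714 \left(\left(-5\right) \left(-30\right) 16 + 1132\right) = 714 \left(150 \cdot 16 + 1132\right) = 714 \left(2400 + 1132\right) = 714 \cdot 3532 = 2521848$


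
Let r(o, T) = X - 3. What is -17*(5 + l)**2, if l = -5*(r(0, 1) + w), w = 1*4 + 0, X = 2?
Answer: -1700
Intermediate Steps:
r(o, T) = -1 (r(o, T) = 2 - 3 = -1)
w = 4 (w = 4 + 0 = 4)
l = -15 (l = -5*(-1 + 4) = -5*3 = -15)
-17*(5 + l)**2 = -17*(5 - 15)**2 = -17*(-10)**2 = -17*100 = -1700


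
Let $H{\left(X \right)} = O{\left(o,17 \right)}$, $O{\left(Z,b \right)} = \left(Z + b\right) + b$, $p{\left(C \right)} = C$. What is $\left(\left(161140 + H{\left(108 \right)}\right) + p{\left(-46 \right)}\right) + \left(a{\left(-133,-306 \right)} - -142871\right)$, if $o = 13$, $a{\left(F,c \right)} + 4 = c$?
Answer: $303702$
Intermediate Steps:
$a{\left(F,c \right)} = -4 + c$
$O{\left(Z,b \right)} = Z + 2 b$
$H{\left(X \right)} = 47$ ($H{\left(X \right)} = 13 + 2 \cdot 17 = 13 + 34 = 47$)
$\left(\left(161140 + H{\left(108 \right)}\right) + p{\left(-46 \right)}\right) + \left(a{\left(-133,-306 \right)} - -142871\right) = \left(\left(161140 + 47\right) - 46\right) - -142561 = \left(161187 - 46\right) + \left(-310 + 142871\right) = 161141 + 142561 = 303702$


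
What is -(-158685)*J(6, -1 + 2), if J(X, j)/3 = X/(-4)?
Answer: -1428165/2 ≈ -7.1408e+5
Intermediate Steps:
J(X, j) = -3*X/4 (J(X, j) = 3*(X/(-4)) = 3*(X*(-¼)) = 3*(-X/4) = -3*X/4)
-(-158685)*J(6, -1 + 2) = -(-158685)*(-¾*6) = -(-158685)*(-9)/2 = -158685*9/2 = -1428165/2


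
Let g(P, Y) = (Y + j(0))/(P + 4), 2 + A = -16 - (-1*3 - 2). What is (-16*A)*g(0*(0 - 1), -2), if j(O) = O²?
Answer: -104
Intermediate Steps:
A = -13 (A = -2 + (-16 - (-1*3 - 2)) = -2 + (-16 - (-3 - 2)) = -2 + (-16 - 1*(-5)) = -2 + (-16 + 5) = -2 - 11 = -13)
g(P, Y) = Y/(4 + P) (g(P, Y) = (Y + 0²)/(P + 4) = (Y + 0)/(4 + P) = Y/(4 + P))
(-16*A)*g(0*(0 - 1), -2) = (-16*(-13))*(-2/(4 + 0*(0 - 1))) = 208*(-2/(4 + 0*(-1))) = 208*(-2/(4 + 0)) = 208*(-2/4) = 208*(-2*¼) = 208*(-½) = -104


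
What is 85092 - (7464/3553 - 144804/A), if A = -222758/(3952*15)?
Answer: 18423148224468/395729587 ≈ 46555.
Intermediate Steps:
A = -111379/29640 (A = -222758/59280 = -222758*1/59280 = -111379/29640 ≈ -3.7577)
85092 - (7464/3553 - 144804/A) = 85092 - (7464/3553 - 144804/(-111379/29640)) = 85092 - (7464*(1/3553) - 144804*(-29640/111379)) = 85092 - (7464/3553 + 4291990560/111379) = 85092 - 1*15250273792536/395729587 = 85092 - 15250273792536/395729587 = 18423148224468/395729587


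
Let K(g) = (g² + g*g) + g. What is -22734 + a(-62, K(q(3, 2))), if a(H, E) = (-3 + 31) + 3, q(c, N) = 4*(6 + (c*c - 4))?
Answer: -22703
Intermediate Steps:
q(c, N) = 8 + 4*c² (q(c, N) = 4*(6 + (c² - 4)) = 4*(6 + (-4 + c²)) = 4*(2 + c²) = 8 + 4*c²)
K(g) = g + 2*g² (K(g) = (g² + g²) + g = 2*g² + g = g + 2*g²)
a(H, E) = 31 (a(H, E) = 28 + 3 = 31)
-22734 + a(-62, K(q(3, 2))) = -22734 + 31 = -22703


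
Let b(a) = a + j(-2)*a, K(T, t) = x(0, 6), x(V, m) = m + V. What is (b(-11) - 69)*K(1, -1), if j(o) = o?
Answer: -348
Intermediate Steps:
x(V, m) = V + m
K(T, t) = 6 (K(T, t) = 0 + 6 = 6)
b(a) = -a (b(a) = a - 2*a = -a)
(b(-11) - 69)*K(1, -1) = (-1*(-11) - 69)*6 = (11 - 69)*6 = -58*6 = -348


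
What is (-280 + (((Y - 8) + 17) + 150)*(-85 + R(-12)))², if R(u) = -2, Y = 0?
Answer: 199176769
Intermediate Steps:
(-280 + (((Y - 8) + 17) + 150)*(-85 + R(-12)))² = (-280 + (((0 - 8) + 17) + 150)*(-85 - 2))² = (-280 + ((-8 + 17) + 150)*(-87))² = (-280 + (9 + 150)*(-87))² = (-280 + 159*(-87))² = (-280 - 13833)² = (-14113)² = 199176769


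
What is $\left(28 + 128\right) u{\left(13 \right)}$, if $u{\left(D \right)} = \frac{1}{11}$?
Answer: $\frac{156}{11} \approx 14.182$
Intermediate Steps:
$u{\left(D \right)} = \frac{1}{11}$
$\left(28 + 128\right) u{\left(13 \right)} = \left(28 + 128\right) \frac{1}{11} = 156 \cdot \frac{1}{11} = \frac{156}{11}$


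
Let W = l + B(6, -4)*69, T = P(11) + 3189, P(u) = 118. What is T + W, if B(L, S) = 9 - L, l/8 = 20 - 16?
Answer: 3546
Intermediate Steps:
l = 32 (l = 8*(20 - 16) = 8*4 = 32)
T = 3307 (T = 118 + 3189 = 3307)
W = 239 (W = 32 + (9 - 1*6)*69 = 32 + (9 - 6)*69 = 32 + 3*69 = 32 + 207 = 239)
T + W = 3307 + 239 = 3546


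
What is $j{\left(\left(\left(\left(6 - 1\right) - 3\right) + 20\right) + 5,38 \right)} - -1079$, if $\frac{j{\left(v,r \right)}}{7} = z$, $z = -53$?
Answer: $708$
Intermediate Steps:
$j{\left(v,r \right)} = -371$ ($j{\left(v,r \right)} = 7 \left(-53\right) = -371$)
$j{\left(\left(\left(\left(6 - 1\right) - 3\right) + 20\right) + 5,38 \right)} - -1079 = -371 - -1079 = -371 + 1079 = 708$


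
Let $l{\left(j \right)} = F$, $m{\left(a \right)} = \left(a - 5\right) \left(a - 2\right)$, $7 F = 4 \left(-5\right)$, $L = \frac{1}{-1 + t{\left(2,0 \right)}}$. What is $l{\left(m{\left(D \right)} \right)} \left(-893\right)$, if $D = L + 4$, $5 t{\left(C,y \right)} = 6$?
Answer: $\frac{17860}{7} \approx 2551.4$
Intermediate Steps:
$t{\left(C,y \right)} = \frac{6}{5}$ ($t{\left(C,y \right)} = \frac{1}{5} \cdot 6 = \frac{6}{5}$)
$L = 5$ ($L = \frac{1}{-1 + \frac{6}{5}} = \frac{1}{\frac{1}{5}} = 5$)
$F = - \frac{20}{7}$ ($F = \frac{4 \left(-5\right)}{7} = \frac{1}{7} \left(-20\right) = - \frac{20}{7} \approx -2.8571$)
$D = 9$ ($D = 5 + 4 = 9$)
$m{\left(a \right)} = \left(-5 + a\right) \left(-2 + a\right)$
$l{\left(j \right)} = - \frac{20}{7}$
$l{\left(m{\left(D \right)} \right)} \left(-893\right) = \left(- \frac{20}{7}\right) \left(-893\right) = \frac{17860}{7}$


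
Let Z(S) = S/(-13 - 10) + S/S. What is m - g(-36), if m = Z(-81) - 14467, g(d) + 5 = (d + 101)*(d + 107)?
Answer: -438667/23 ≈ -19072.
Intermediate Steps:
Z(S) = 1 - S/23 (Z(S) = S/(-23) + 1 = S*(-1/23) + 1 = -S/23 + 1 = 1 - S/23)
g(d) = -5 + (101 + d)*(107 + d) (g(d) = -5 + (d + 101)*(d + 107) = -5 + (101 + d)*(107 + d))
m = -332637/23 (m = (1 - 1/23*(-81)) - 14467 = (1 + 81/23) - 14467 = 104/23 - 14467 = -332637/23 ≈ -14462.)
m - g(-36) = -332637/23 - (10802 + (-36)**2 + 208*(-36)) = -332637/23 - (10802 + 1296 - 7488) = -332637/23 - 1*4610 = -332637/23 - 4610 = -438667/23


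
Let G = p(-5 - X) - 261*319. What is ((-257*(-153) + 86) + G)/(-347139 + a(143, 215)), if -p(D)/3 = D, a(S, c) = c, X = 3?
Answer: 10957/86731 ≈ 0.12633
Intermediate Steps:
p(D) = -3*D
G = -83235 (G = -3*(-5 - 1*3) - 261*319 = -3*(-5 - 3) - 83259 = -3*(-8) - 83259 = 24 - 83259 = -83235)
((-257*(-153) + 86) + G)/(-347139 + a(143, 215)) = ((-257*(-153) + 86) - 83235)/(-347139 + 215) = ((39321 + 86) - 83235)/(-346924) = (39407 - 83235)*(-1/346924) = -43828*(-1/346924) = 10957/86731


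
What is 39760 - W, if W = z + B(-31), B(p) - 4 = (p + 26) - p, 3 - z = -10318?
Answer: 29409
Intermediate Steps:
z = 10321 (z = 3 - 1*(-10318) = 3 + 10318 = 10321)
B(p) = 30 (B(p) = 4 + ((p + 26) - p) = 4 + ((26 + p) - p) = 4 + 26 = 30)
W = 10351 (W = 10321 + 30 = 10351)
39760 - W = 39760 - 1*10351 = 39760 - 10351 = 29409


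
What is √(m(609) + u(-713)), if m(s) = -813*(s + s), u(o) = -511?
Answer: I*√990745 ≈ 995.36*I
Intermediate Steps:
m(s) = -1626*s
√(m(609) + u(-713)) = √(-1626*609 - 511) = √(-990234 - 511) = √(-990745) = I*√990745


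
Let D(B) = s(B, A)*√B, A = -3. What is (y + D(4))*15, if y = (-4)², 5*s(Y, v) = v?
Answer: 222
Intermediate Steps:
s(Y, v) = v/5
D(B) = -3*√B/5 (D(B) = ((⅕)*(-3))*√B = -3*√B/5)
y = 16
(y + D(4))*15 = (16 - 3*√4/5)*15 = (16 - ⅗*2)*15 = (16 - 6/5)*15 = (74/5)*15 = 222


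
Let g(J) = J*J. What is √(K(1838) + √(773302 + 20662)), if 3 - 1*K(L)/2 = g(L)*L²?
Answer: √(-22825065047066 + 2*√198491) ≈ 4.7776e+6*I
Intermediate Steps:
g(J) = J²
K(L) = 6 - 2*L⁴ (K(L) = 6 - 2*L²*L² = 6 - 2*L⁴)
√(K(1838) + √(773302 + 20662)) = √((6 - 2*1838⁴) + √(773302 + 20662)) = √((6 - 2*11412532523536) + √793964) = √((6 - 22825065047072) + 2*√198491) = √(-22825065047066 + 2*√198491)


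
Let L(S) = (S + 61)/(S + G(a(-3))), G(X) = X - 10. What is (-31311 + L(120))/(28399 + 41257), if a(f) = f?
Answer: -418762/931649 ≈ -0.44948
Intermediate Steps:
G(X) = -10 + X
L(S) = (61 + S)/(-13 + S) (L(S) = (S + 61)/(S + (-10 - 3)) = (61 + S)/(S - 13) = (61 + S)/(-13 + S))
(-31311 + L(120))/(28399 + 41257) = (-31311 + (61 + 120)/(-13 + 120))/(28399 + 41257) = (-31311 + 181/107)/69656 = (-31311 + (1/107)*181)*(1/69656) = (-31311 + 181/107)*(1/69656) = -3350096/107*1/69656 = -418762/931649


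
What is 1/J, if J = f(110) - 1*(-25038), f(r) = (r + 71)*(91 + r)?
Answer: 1/61419 ≈ 1.6282e-5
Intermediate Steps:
f(r) = (71 + r)*(91 + r)
J = 61419 (J = (6461 + 110² + 162*110) - 1*(-25038) = (6461 + 12100 + 17820) + 25038 = 36381 + 25038 = 61419)
1/J = 1/61419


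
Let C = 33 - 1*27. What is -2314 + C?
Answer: -2308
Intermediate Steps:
C = 6 (C = 33 - 27 = 6)
-2314 + C = -2314 + 6 = -2308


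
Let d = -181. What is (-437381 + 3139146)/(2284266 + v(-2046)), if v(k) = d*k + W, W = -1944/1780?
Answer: 1202285425/1181292954 ≈ 1.0178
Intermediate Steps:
W = -486/445 (W = -1944*1/1780 = -486/445 ≈ -1.0921)
v(k) = -486/445 - 181*k (v(k) = -181*k - 486/445 = -486/445 - 181*k)
(-437381 + 3139146)/(2284266 + v(-2046)) = (-437381 + 3139146)/(2284266 + (-486/445 - 181*(-2046))) = 2701765/(2284266 + (-486/445 + 370326)) = 2701765/(2284266 + 164794584/445) = 2701765/(1181292954/445) = 2701765*(445/1181292954) = 1202285425/1181292954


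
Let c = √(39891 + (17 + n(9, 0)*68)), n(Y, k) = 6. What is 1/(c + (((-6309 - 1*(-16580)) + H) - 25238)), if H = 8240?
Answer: -6727/45212213 - 2*√10079/45212213 ≈ -0.00015323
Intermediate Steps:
c = 2*√10079 (c = √(39891 + (17 + 6*68)) = √(39891 + (17 + 408)) = √(39891 + 425) = √40316 = 2*√10079 ≈ 200.79)
1/(c + (((-6309 - 1*(-16580)) + H) - 25238)) = 1/(2*√10079 + (((-6309 - 1*(-16580)) + 8240) - 25238)) = 1/(2*√10079 + (((-6309 + 16580) + 8240) - 25238)) = 1/(2*√10079 + ((10271 + 8240) - 25238)) = 1/(2*√10079 + (18511 - 25238)) = 1/(2*√10079 - 6727) = 1/(-6727 + 2*√10079)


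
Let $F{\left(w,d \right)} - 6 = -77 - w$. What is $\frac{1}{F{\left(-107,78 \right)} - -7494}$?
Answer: $\frac{1}{7530} \approx 0.0001328$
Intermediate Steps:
$F{\left(w,d \right)} = -71 - w$ ($F{\left(w,d \right)} = 6 - \left(77 + w\right) = -71 - w$)
$\frac{1}{F{\left(-107,78 \right)} - -7494} = \frac{1}{\left(-71 - -107\right) - -7494} = \frac{1}{\left(-71 + 107\right) + \left(7595 - 101\right)} = \frac{1}{36 + 7494} = \frac{1}{7530}$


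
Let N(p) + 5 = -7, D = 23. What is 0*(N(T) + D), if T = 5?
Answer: 0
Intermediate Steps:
N(p) = -12 (N(p) = -5 - 7 = -12)
0*(N(T) + D) = 0*(-12 + 23) = 0*11 = 0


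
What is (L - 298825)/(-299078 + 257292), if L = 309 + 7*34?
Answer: 149139/20893 ≈ 7.1382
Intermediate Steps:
L = 547 (L = 309 + 238 = 547)
(L - 298825)/(-299078 + 257292) = (547 - 298825)/(-299078 + 257292) = -298278/(-41786) = -298278*(-1/41786) = 149139/20893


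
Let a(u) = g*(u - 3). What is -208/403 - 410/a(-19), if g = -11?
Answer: -8291/3751 ≈ -2.2103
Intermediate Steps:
a(u) = 33 - 11*u (a(u) = -11*(u - 3) = -11*(-3 + u) = 33 - 11*u)
-208/403 - 410/a(-19) = -208/403 - 410/(33 - 11*(-19)) = -208*1/403 - 410/(33 + 209) = -16/31 - 410/242 = -16/31 - 410*1/242 = -16/31 - 205/121 = -8291/3751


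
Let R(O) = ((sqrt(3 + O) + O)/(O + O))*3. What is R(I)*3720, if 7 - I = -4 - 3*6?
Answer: 5580 + 22320*sqrt(2)/29 ≈ 6668.5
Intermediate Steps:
I = 29 (I = 7 - (-4 - 3*6) = 7 - (-4 - 18) = 7 - 1*(-22) = 7 + 22 = 29)
R(O) = 3*(O + sqrt(3 + O))/(2*O) (R(O) = ((O + sqrt(3 + O))/((2*O)))*3 = ((O + sqrt(3 + O))*(1/(2*O)))*3 = ((O + sqrt(3 + O))/(2*O))*3 = 3*(O + sqrt(3 + O))/(2*O))
R(I)*3720 = ((3/2)*(29 + sqrt(3 + 29))/29)*3720 = ((3/2)*(1/29)*(29 + sqrt(32)))*3720 = ((3/2)*(1/29)*(29 + 4*sqrt(2)))*3720 = (3/2 + 6*sqrt(2)/29)*3720 = 5580 + 22320*sqrt(2)/29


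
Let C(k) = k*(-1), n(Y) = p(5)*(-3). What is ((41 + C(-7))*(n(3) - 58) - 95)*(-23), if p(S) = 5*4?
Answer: 132457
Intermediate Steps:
p(S) = 20
n(Y) = -60 (n(Y) = 20*(-3) = -60)
C(k) = -k
((41 + C(-7))*(n(3) - 58) - 95)*(-23) = ((41 - 1*(-7))*(-60 - 58) - 95)*(-23) = ((41 + 7)*(-118) - 95)*(-23) = (48*(-118) - 95)*(-23) = (-5664 - 95)*(-23) = -5759*(-23) = 132457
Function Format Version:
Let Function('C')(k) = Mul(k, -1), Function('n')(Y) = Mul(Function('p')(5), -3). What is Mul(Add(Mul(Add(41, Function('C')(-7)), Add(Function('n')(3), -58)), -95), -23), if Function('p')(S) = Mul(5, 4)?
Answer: 132457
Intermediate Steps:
Function('p')(S) = 20
Function('n')(Y) = -60 (Function('n')(Y) = Mul(20, -3) = -60)
Function('C')(k) = Mul(-1, k)
Mul(Add(Mul(Add(41, Function('C')(-7)), Add(Function('n')(3), -58)), -95), -23) = Mul(Add(Mul(Add(41, Mul(-1, -7)), Add(-60, -58)), -95), -23) = Mul(Add(Mul(Add(41, 7), -118), -95), -23) = Mul(Add(Mul(48, -118), -95), -23) = Mul(Add(-5664, -95), -23) = Mul(-5759, -23) = 132457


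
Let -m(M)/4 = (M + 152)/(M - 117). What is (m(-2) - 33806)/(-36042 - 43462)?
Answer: 2011157/4730488 ≈ 0.42515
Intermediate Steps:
m(M) = -4*(152 + M)/(-117 + M) (m(M) = -4*(M + 152)/(M - 117) = -4*(152 + M)/(-117 + M))
(m(-2) - 33806)/(-36042 - 43462) = (4*(-152 - 1*(-2))/(-117 - 2) - 33806)/(-36042 - 43462) = (4*(-152 + 2)/(-119) - 33806)/(-79504) = (4*(-1/119)*(-150) - 33806)*(-1/79504) = (600/119 - 33806)*(-1/79504) = -4022314/119*(-1/79504) = 2011157/4730488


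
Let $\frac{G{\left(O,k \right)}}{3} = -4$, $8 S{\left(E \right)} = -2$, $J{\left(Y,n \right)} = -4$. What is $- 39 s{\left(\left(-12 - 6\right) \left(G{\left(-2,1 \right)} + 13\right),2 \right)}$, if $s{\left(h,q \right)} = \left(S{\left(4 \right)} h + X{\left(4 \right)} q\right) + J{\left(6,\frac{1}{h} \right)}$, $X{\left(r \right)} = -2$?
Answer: $\frac{273}{2} \approx 136.5$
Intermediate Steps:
$S{\left(E \right)} = - \frac{1}{4}$ ($S{\left(E \right)} = \frac{1}{8} \left(-2\right) = - \frac{1}{4}$)
$G{\left(O,k \right)} = -12$ ($G{\left(O,k \right)} = 3 \left(-4\right) = -12$)
$s{\left(h,q \right)} = -4 - 2 q - \frac{h}{4}$ ($s{\left(h,q \right)} = \left(- \frac{h}{4} - 2 q\right) - 4 = \left(- 2 q - \frac{h}{4}\right) - 4 = -4 - 2 q - \frac{h}{4}$)
$- 39 s{\left(\left(-12 - 6\right) \left(G{\left(-2,1 \right)} + 13\right),2 \right)} = - 39 \left(-4 - 4 - \frac{\left(-12 - 6\right) \left(-12 + 13\right)}{4}\right) = - 39 \left(-4 - 4 - \frac{\left(-18\right) 1}{4}\right) = - 39 \left(-4 - 4 - - \frac{9}{2}\right) = - 39 \left(-4 - 4 + \frac{9}{2}\right) = \left(-39\right) \left(- \frac{7}{2}\right) = \frac{273}{2}$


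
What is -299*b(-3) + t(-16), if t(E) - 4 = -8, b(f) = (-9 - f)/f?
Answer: -602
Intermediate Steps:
b(f) = (-9 - f)/f
t(E) = -4 (t(E) = 4 - 8 = -4)
-299*b(-3) + t(-16) = -299*(-9 - 1*(-3))/(-3) - 4 = -(-299)*(-9 + 3)/3 - 4 = -(-299)*(-6)/3 - 4 = -299*2 - 4 = -598 - 4 = -602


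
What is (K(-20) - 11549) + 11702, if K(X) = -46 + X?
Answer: 87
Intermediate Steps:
(K(-20) - 11549) + 11702 = ((-46 - 20) - 11549) + 11702 = (-66 - 11549) + 11702 = -11615 + 11702 = 87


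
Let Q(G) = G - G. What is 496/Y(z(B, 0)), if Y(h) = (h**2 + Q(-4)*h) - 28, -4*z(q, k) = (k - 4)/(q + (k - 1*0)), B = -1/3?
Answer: -496/19 ≈ -26.105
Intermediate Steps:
B = -1/3 (B = -1*1/3 = -1/3 ≈ -0.33333)
Q(G) = 0
z(q, k) = -(-4 + k)/(4*(k + q)) (z(q, k) = -(k - 4)/(4*(q + (k - 1*0))) = -(-4 + k)/(4*(q + (k + 0))) = -(-4 + k)/(4*(q + k)) = -(-4 + k)/(4*(k + q)))
Y(h) = -28 + h**2 (Y(h) = (h**2 + 0*h) - 28 = (h**2 + 0) - 28 = h**2 - 28 = -28 + h**2)
496/Y(z(B, 0)) = 496/(-28 + ((1 - 1/4*0)/(0 - 1/3))**2) = 496/(-28 + ((1 + 0)/(-1/3))**2) = 496/(-28 + (-3*1)**2) = 496/(-28 + (-3)**2) = 496/(-28 + 9) = 496/(-19) = 496*(-1/19) = -496/19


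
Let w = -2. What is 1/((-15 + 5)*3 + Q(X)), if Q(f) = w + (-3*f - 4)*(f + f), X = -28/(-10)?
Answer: -25/2536 ≈ -0.0098580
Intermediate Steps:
X = 14/5 (X = -28*(-1/10) = 14/5 ≈ 2.8000)
Q(f) = -2 + 2*f*(-4 - 3*f) (Q(f) = -2 + (-3*f - 4)*(f + f) = -2 + (-4 - 3*f)*(2*f) = -2 + 2*f*(-4 - 3*f))
1/((-15 + 5)*3 + Q(X)) = 1/((-15 + 5)*3 + (-2 - 8*14/5 - 6*(14/5)**2)) = 1/(-10*3 + (-2 - 112/5 - 6*196/25)) = 1/(-30 + (-2 - 112/5 - 1176/25)) = 1/(-30 - 1786/25) = 1/(-2536/25) = -25/2536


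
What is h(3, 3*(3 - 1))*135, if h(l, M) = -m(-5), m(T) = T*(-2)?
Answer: -1350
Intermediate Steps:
m(T) = -2*T
h(l, M) = -10 (h(l, M) = -(-2)*(-5) = -1*10 = -10)
h(3, 3*(3 - 1))*135 = -10*135 = -1350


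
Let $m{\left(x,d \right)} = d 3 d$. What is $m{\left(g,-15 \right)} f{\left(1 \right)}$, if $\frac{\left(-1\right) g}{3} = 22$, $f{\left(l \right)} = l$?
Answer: $675$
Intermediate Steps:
$g = -66$ ($g = \left(-3\right) 22 = -66$)
$m{\left(x,d \right)} = 3 d^{2}$
$m{\left(g,-15 \right)} f{\left(1 \right)} = 3 \left(-15\right)^{2} \cdot 1 = 3 \cdot 225 \cdot 1 = 675 \cdot 1 = 675$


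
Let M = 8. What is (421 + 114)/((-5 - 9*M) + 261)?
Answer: 535/184 ≈ 2.9076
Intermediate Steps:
(421 + 114)/((-5 - 9*M) + 261) = (421 + 114)/((-5 - 9*8) + 261) = 535/((-5 - 72) + 261) = 535/(-77 + 261) = 535/184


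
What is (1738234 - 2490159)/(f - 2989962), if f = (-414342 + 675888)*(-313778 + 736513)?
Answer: -751925/110561658348 ≈ -6.8010e-6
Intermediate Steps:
f = 110564648310 (f = 261546*422735 = 110564648310)
(1738234 - 2490159)/(f - 2989962) = (1738234 - 2490159)/(110564648310 - 2989962) = -751925/110561658348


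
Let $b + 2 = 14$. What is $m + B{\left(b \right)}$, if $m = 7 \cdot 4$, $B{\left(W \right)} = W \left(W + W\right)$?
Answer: $316$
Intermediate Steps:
$b = 12$ ($b = -2 + 14 = 12$)
$B{\left(W \right)} = 2 W^{2}$ ($B{\left(W \right)} = W 2 W = 2 W^{2}$)
$m = 28$
$m + B{\left(b \right)} = 28 + 2 \cdot 12^{2} = 28 + 2 \cdot 144 = 28 + 288 = 316$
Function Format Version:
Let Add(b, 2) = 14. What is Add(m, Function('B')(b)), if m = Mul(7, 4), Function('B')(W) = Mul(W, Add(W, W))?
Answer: 316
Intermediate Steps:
b = 12 (b = Add(-2, 14) = 12)
Function('B')(W) = Mul(2, Pow(W, 2)) (Function('B')(W) = Mul(W, Mul(2, W)) = Mul(2, Pow(W, 2)))
m = 28
Add(m, Function('B')(b)) = Add(28, Mul(2, Pow(12, 2))) = Add(28, Mul(2, 144)) = Add(28, 288) = 316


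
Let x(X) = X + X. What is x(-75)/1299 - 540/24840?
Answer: -2733/19918 ≈ -0.13721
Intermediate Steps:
x(X) = 2*X
x(-75)/1299 - 540/24840 = (2*(-75))/1299 - 540/24840 = -150*1/1299 - 540*1/24840 = -50/433 - 1/46 = -2733/19918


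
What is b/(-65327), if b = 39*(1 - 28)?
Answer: 1053/65327 ≈ 0.016119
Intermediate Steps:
b = -1053 (b = 39*(-27) = -1053)
b/(-65327) = -1053/(-65327) = -1053*(-1/65327) = 1053/65327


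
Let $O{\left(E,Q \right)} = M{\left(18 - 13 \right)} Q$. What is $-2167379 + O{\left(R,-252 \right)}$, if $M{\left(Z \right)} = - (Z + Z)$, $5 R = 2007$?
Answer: $-2164859$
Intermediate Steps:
$R = \frac{2007}{5}$ ($R = \frac{1}{5} \cdot 2007 = \frac{2007}{5} \approx 401.4$)
$M{\left(Z \right)} = - 2 Z$
$O{\left(E,Q \right)} = - 10 Q$ ($O{\left(E,Q \right)} = - 2 \left(18 - 13\right) Q = \left(-2\right) 5 Q = - 10 Q$)
$-2167379 + O{\left(R,-252 \right)} = -2167379 - -2520 = -2167379 + 2520 = -2164859$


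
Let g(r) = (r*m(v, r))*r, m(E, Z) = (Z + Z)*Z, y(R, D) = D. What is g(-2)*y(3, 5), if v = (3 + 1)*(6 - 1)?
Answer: 160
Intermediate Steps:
v = 20 (v = 4*5 = 20)
m(E, Z) = 2*Z² (m(E, Z) = (2*Z)*Z = 2*Z²)
g(r) = 2*r⁴ (g(r) = (r*(2*r²))*r = (2*r³)*r = 2*r⁴)
g(-2)*y(3, 5) = (2*(-2)⁴)*5 = (2*16)*5 = 32*5 = 160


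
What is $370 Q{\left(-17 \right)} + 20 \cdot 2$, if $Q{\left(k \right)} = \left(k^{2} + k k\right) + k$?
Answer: $207610$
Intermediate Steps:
$Q{\left(k \right)} = k + 2 k^{2}$ ($Q{\left(k \right)} = \left(k^{2} + k^{2}\right) + k = 2 k^{2} + k = k + 2 k^{2}$)
$370 Q{\left(-17 \right)} + 20 \cdot 2 = 370 \left(- 17 \left(1 + 2 \left(-17\right)\right)\right) + 20 \cdot 2 = 370 \left(- 17 \left(1 - 34\right)\right) + 40 = 370 \left(\left(-17\right) \left(-33\right)\right) + 40 = 370 \cdot 561 + 40 = 207570 + 40 = 207610$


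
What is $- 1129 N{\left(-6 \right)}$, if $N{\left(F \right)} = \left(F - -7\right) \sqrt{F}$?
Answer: $- 1129 i \sqrt{6} \approx - 2765.5 i$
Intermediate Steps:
$N{\left(F \right)} = \sqrt{F} \left(7 + F\right)$ ($N{\left(F \right)} = \left(F + 7\right) \sqrt{F} = \left(7 + F\right) \sqrt{F} = \sqrt{F} \left(7 + F\right)$)
$- 1129 N{\left(-6 \right)} = - 1129 \sqrt{-6} \left(7 - 6\right) = - 1129 i \sqrt{6} \cdot 1 = - 1129 i \sqrt{6}$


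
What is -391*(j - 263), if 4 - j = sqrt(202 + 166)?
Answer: 101269 + 1564*sqrt(23) ≈ 1.0877e+5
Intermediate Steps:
j = 4 - 4*sqrt(23) (j = 4 - sqrt(202 + 166) = 4 - sqrt(368) = 4 - 4*sqrt(23) ≈ -15.183)
-391*(j - 263) = -391*((4 - 4*sqrt(23)) - 263) = -391*(-259 - 4*sqrt(23)) = 101269 + 1564*sqrt(23)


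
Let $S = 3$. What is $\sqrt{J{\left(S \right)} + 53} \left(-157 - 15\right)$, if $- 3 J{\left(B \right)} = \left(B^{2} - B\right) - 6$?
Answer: $- 172 \sqrt{53} \approx -1252.2$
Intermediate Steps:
$J{\left(B \right)} = 2 - \frac{B^{2}}{3} + \frac{B}{3}$ ($J{\left(B \right)} = - \frac{\left(B^{2} - B\right) - 6}{3} = - \frac{-6 + B^{2} - B}{3} = 2 - \frac{B^{2}}{3} + \frac{B}{3}$)
$\sqrt{J{\left(S \right)} + 53} \left(-157 - 15\right) = \sqrt{\left(2 - \frac{3^{2}}{3} + \frac{1}{3} \cdot 3\right) + 53} \left(-157 - 15\right) = \sqrt{\left(2 - 3 + 1\right) + 53} \left(-172\right) = \sqrt{0 + 53} \left(-172\right) = \sqrt{53} \left(-172\right) = - 172 \sqrt{53}$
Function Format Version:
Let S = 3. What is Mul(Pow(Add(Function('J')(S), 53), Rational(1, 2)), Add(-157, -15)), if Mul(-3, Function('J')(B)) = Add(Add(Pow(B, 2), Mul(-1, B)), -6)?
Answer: Mul(-172, Pow(53, Rational(1, 2))) ≈ -1252.2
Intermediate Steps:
Function('J')(B) = Add(2, Mul(Rational(-1, 3), Pow(B, 2)), Mul(Rational(1, 3), B)) (Function('J')(B) = Mul(Rational(-1, 3), Add(Add(Pow(B, 2), Mul(-1, B)), -6)) = Mul(Rational(-1, 3), Add(-6, Pow(B, 2), Mul(-1, B))) = Add(2, Mul(Rational(-1, 3), Pow(B, 2)), Mul(Rational(1, 3), B)))
Mul(Pow(Add(Function('J')(S), 53), Rational(1, 2)), Add(-157, -15)) = Mul(Pow(Add(Add(2, Mul(Rational(-1, 3), Pow(3, 2)), Mul(Rational(1, 3), 3)), 53), Rational(1, 2)), Add(-157, -15)) = Mul(Pow(Add(Add(2, Mul(Rational(-1, 3), 9), 1), 53), Rational(1, 2)), -172) = Mul(Pow(Add(Add(2, -3, 1), 53), Rational(1, 2)), -172) = Mul(Pow(Add(0, 53), Rational(1, 2)), -172) = Mul(Pow(53, Rational(1, 2)), -172) = Mul(-172, Pow(53, Rational(1, 2)))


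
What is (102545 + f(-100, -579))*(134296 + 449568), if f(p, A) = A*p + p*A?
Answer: 127483785080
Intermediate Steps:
f(p, A) = 2*A*p (f(p, A) = A*p + A*p = 2*A*p)
(102545 + f(-100, -579))*(134296 + 449568) = (102545 + 2*(-579)*(-100))*(134296 + 449568) = (102545 + 115800)*583864 = 218345*583864 = 127483785080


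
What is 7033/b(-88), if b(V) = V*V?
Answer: 7033/7744 ≈ 0.90819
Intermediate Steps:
b(V) = V²
7033/b(-88) = 7033/((-88)²) = 7033/7744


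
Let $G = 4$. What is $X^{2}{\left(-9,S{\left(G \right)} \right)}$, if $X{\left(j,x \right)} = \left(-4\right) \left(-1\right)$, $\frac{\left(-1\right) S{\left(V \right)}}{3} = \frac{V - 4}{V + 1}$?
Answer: $16$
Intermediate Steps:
$S{\left(V \right)} = - \frac{3 \left(-4 + V\right)}{1 + V}$ ($S{\left(V \right)} = - 3 \frac{V - 4}{V + 1} = - 3 \frac{-4 + V}{1 + V} = - \frac{3 \left(-4 + V\right)}{1 + V}$)
$X{\left(j,x \right)} = 4$
$X^{2}{\left(-9,S{\left(G \right)} \right)} = 4^{2} = 16$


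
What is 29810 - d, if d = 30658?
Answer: -848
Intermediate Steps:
29810 - d = 29810 - 1*30658 = 29810 - 30658 = -848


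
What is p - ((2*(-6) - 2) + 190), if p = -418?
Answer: -594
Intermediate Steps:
p - ((2*(-6) - 2) + 190) = -418 - ((2*(-6) - 2) + 190) = -418 - ((-12 - 2) + 190) = -418 - (-14 + 190) = -418 - 1*176 = -418 - 176 = -594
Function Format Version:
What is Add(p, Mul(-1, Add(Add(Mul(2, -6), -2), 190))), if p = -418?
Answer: -594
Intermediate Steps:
Add(p, Mul(-1, Add(Add(Mul(2, -6), -2), 190))) = Add(-418, Mul(-1, Add(Add(Mul(2, -6), -2), 190))) = Add(-418, Mul(-1, Add(Add(-12, -2), 190))) = Add(-418, Mul(-1, Add(-14, 190))) = Add(-418, Mul(-1, 176)) = Add(-418, -176) = -594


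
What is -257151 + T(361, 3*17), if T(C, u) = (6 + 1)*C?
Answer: -254624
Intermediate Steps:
T(C, u) = 7*C
-257151 + T(361, 3*17) = -257151 + 7*361 = -257151 + 2527 = -254624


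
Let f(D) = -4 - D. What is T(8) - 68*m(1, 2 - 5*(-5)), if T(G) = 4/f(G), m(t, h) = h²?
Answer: -148717/3 ≈ -49572.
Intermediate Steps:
T(G) = 4/(-4 - G)
T(8) - 68*m(1, 2 - 5*(-5)) = -4/(4 + 8) - 68*(2 - 5*(-5))² = -4/12 - 68*(2 + 25)² = -4*1/12 - 68*27² = -⅓ - 68*729 = -⅓ - 49572 = -148717/3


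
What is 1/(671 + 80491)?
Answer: 1/81162 ≈ 1.2321e-5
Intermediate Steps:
1/(671 + 80491) = 1/81162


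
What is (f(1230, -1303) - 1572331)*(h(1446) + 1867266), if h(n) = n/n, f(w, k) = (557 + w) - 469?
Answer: -2933500731471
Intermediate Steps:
f(w, k) = 88 + w
h(n) = 1
(f(1230, -1303) - 1572331)*(h(1446) + 1867266) = ((88 + 1230) - 1572331)*(1 + 1867266) = (1318 - 1572331)*1867267 = -1571013*1867267 = -2933500731471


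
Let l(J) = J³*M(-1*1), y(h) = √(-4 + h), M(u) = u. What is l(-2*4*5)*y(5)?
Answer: 64000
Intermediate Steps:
l(J) = -J³ (l(J) = J³*(-1*1) = J³*(-1) = -J³)
l(-2*4*5)*y(5) = (-(-2*4*5)³)*√(-4 + 5) = (-(-8*5)³)*√1 = -1*(-40)³*1 = -1*(-64000)*1 = 64000*1 = 64000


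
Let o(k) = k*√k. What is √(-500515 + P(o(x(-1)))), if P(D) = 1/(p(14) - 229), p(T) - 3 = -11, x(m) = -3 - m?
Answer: 2*I*√7028356818/237 ≈ 707.47*I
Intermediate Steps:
p(T) = -8 (p(T) = 3 - 11 = -8)
o(k) = k^(3/2)
P(D) = -1/237 (P(D) = 1/(-8 - 229) = 1/(-237) = -1/237)
√(-500515 + P(o(x(-1)))) = √(-500515 - 1/237) = √(-118622056/237) = 2*I*√7028356818/237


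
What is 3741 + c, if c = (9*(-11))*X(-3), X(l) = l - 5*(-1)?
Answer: 3543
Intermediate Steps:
X(l) = 5 + l (X(l) = l + 5 = 5 + l)
c = -198 (c = (9*(-11))*(5 - 3) = -99*2 = -198)
3741 + c = 3741 - 198 = 3543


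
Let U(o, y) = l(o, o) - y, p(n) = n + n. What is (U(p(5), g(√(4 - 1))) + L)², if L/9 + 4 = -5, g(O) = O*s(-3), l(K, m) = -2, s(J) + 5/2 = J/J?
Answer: 27583/4 - 249*√3 ≈ 6464.5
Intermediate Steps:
s(J) = -3/2 (s(J) = -5/2 + J/J = -5/2 + 1 = -3/2)
p(n) = 2*n
g(O) = -3*O/2 (g(O) = O*(-3/2) = -3*O/2)
L = -81 (L = -36 + 9*(-5) = -36 - 45 = -81)
U(o, y) = -2 - y
(U(p(5), g(√(4 - 1))) + L)² = ((-2 - (-3)*√(4 - 1)/2) - 81)² = ((-2 - (-3)*√3/2) - 81)² = ((-2 + 3*√3/2) - 81)² = (-83 + 3*√3/2)²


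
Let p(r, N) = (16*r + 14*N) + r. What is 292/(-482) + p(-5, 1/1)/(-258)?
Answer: -20557/62178 ≈ -0.33062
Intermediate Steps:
p(r, N) = 14*N + 17*r (p(r, N) = (14*N + 16*r) + r = 14*N + 17*r)
292/(-482) + p(-5, 1/1)/(-258) = 292/(-482) + (14/1 + 17*(-5))/(-258) = 292*(-1/482) + (14*1 - 85)*(-1/258) = -146/241 + (14 - 85)*(-1/258) = -146/241 - 71*(-1/258) = -146/241 + 71/258 = -20557/62178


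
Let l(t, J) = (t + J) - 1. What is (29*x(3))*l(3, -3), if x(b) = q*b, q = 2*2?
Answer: -348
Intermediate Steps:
q = 4
x(b) = 4*b
l(t, J) = -1 + J + t (l(t, J) = (J + t) - 1 = -1 + J + t)
(29*x(3))*l(3, -3) = (29*(4*3))*(-1 - 3 + 3) = (29*12)*(-1) = 348*(-1) = -348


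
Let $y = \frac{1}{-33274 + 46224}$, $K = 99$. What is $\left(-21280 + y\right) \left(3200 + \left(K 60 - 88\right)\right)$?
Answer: $- \frac{1247256971474}{6475} \approx -1.9263 \cdot 10^{8}$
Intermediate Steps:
$y = \frac{1}{12950} \approx 7.722 \cdot 10^{-5}$
$\left(-21280 + y\right) \left(3200 + \left(K 60 - 88\right)\right) = \left(-21280 + \frac{1}{12950}\right) \left(3200 + \left(99 \cdot 60 - 88\right)\right) = - \frac{275575999 \left(3200 + \left(5940 - 88\right)\right)}{12950} = - \frac{275575999 \left(3200 + 5852\right)}{12950} = \left(- \frac{275575999}{12950}\right) 9052 = - \frac{1247256971474}{6475}$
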